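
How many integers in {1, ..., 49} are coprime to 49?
42

Prime factorization: 49 = 7^2
Using the formula φ(n) = n × Π(1 - 1/p) for each prime factor p:
φ(49) = 49 × (1 - 1/7)
φ(49) = 42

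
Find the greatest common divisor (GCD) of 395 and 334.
1

Using the Euclidean algorithm:
395 = 1 × 334 + 61
334 = 5 × 61 + 29
61 = 2 × 29 + 3
29 = 9 × 3 + 2
3 = 1 × 2 + 1
2 = 2 × 1 + 0

GCD(395, 334) = 1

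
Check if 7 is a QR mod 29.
By Euler's criterion: 7^{14} ≡ 1 (mod 29). Since this equals 1, 7 is a QR.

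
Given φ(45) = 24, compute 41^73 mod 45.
By Euler: 41^{24} ≡ 1 (mod 45) since gcd(41, 45) = 1. 73 = 3×24 + 1. So 41^{73} ≡ 41^{1} ≡ 41 (mod 45)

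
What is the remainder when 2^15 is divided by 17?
Using repeated squaring. 15 = 8 + 4 + 2 + 1 (binary 1111). Repeated squaring mod 17: 2^1 ≡ 2; 2^2 ≡ 2² = 4 ≡ 4; 2^4 ≡ 4² = 16 ≡ 16; 2^8 ≡ 16² = 256 ≡ 1. Multiply: 2^15 = 2^8 × 2^4 × 2^2 × 2^1 ≡ 1 × 16 × 4 × 2 (mod 17): 1 × 16 = 16 ≡ 16; 16 × 4 = 64 ≡ 13; 13 × 2 = 26 ≡ 9. So 2^15 ≡ 9 (mod 17).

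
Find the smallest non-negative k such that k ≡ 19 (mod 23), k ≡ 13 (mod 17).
387

Using the Chinese Remainder Theorem:
M = product of moduli = 391
For equation 1: M_1 = 17, 17 ≡ 17 (mod 23), inverse of 17 mod 23 is 19 (check: 17 × 19 = 323 ≡ 1 (mod 23))
For equation 2: M_2 = 23, 23 ≡ 6 (mod 17), inverse of 23 mod 17 is 3 (check: 6 × 3 = 18 ≡ 1 (mod 17))
Combine: k ≡ Σ r_i×M_i×(M_i⁻¹ mod m_i) = 19×17×19 + 13×23×3 = 6137 + 897 = 7034
7034 mod 391 = 387
k ≡ 387 (mod 391)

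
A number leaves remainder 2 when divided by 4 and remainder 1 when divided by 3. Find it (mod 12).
M = 4 × 3 = 12. M₁ = 3, y₁ ≡ 3 (mod 4). M₂ = 4, y₂ ≡ 1 (mod 3). k = 2×3×3 + 1×4×1 ≡ 10 (mod 12)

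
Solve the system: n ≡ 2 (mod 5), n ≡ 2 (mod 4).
M = 5 × 4 = 20. M₁ = 4, y₁ ≡ 4 (mod 5). M₂ = 5, y₂ ≡ 1 (mod 4). n = 2×4×4 + 2×5×1 ≡ 2 (mod 20)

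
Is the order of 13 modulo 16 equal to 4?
Yes, ord_16(13) = 4.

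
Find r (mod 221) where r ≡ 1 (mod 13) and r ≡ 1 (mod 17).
M = 13 × 17 = 221. M₁ = 17, y₁ ≡ 10 (mod 13). M₂ = 13, y₂ ≡ 4 (mod 17). r = 1×17×10 + 1×13×4 ≡ 1 (mod 221)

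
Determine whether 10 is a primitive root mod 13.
p - 1 = 12 has prime divisors 2, 3. Check 10^(12/q) mod 13 for each: 10^(12/2) = 10^6 ≡ 1, 10^(12/3) = 10^4 ≡ 3 (mod 13). Since 10^6 ≡ 1 (mod 13), the order of 10 divides 6 (in fact the order is 6) ≠ 12, so it is not a primitive root.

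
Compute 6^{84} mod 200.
96

Using successive squaring:
Binary expansion of 84: 1010100
Powers of 6 mod 200 (each is the square of the previous):
  6^1 ≡ 6 (mod 200)
  6^2 ≡ 6² = 36 ≡ 36 (mod 200)
  6^4 ≡ 36² = 1296 ≡ 96 (mod 200)
  6^8 ≡ 96² = 9216 ≡ 16 (mod 200)
  6^16 ≡ 16² = 256 ≡ 56 (mod 200)
  6^32 ≡ 56² = 3136 ≡ 136 (mod 200)
  6^64 ≡ 136² = 18496 ≡ 96 (mod 200)
84 = 64 + 16 + 4, so 6^84 = 6^64 × 6^16 × 6^4 ≡ 96 × 56 × 96 (mod 200)
Multiplying step by step:
  96 × 56 = 5376 ≡ 176 (mod 200)
  176 × 96 = 16896 ≡ 96 (mod 200)
Result: 6^84 ≡ 96 (mod 200)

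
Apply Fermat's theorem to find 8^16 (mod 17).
By Fermat's Little Theorem, 8^{16} ≡ 1 (mod 17) since 17 is prime and gcd(8, 17) = 1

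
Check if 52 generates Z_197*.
p - 1 = 196 has prime divisors 2, 7. Check 52^(196/q) mod 197 for each: 52^(196/2) = 52^98 ≡ 196, 52^(196/7) = 52^28 ≡ 36 (mod 197). None of these is 1, so 52 has order 196 = φ(197), so it is a primitive root mod 197.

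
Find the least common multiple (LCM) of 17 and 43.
731

First find GCD(17, 43) using the Euclidean algorithm:
17 = 0 × 43 + 17
43 = 2 × 17 + 9
17 = 1 × 9 + 8
9 = 1 × 8 + 1
8 = 8 × 1 + 0
GCD(17, 43) = 1

LCM formula: LCM(a, b) = (a × b) / GCD(a, b)
LCM(17, 43) = (17 × 43) / 1
LCM(17, 43) = 731 / 1
LCM(17, 43) = 731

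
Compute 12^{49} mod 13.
12

Using successive squaring:
Binary expansion of 49: 110001
Powers of 12 mod 13 (each is the square of the previous):
  12^1 ≡ 12 (mod 13)
  12^2 ≡ 12² = 144 ≡ 1 (mod 13)
  12^4 ≡ 1² = 1 ≡ 1 (mod 13)
  12^8 ≡ 1² = 1 ≡ 1 (mod 13)
  12^16 ≡ 1² = 1 ≡ 1 (mod 13)
  12^32 ≡ 1² = 1 ≡ 1 (mod 13)
49 = 32 + 16 + 1, so 12^49 = 12^32 × 12^16 × 12^1 ≡ 1 × 1 × 12 (mod 13)
Multiplying step by step:
  1 × 1 = 1 ≡ 1 (mod 13)
  1 × 12 = 12 ≡ 12 (mod 13)
Result: 12^49 ≡ 12 (mod 13)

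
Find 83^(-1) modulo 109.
88

Using Extended Euclidean Algorithm:
gcd(83, 109) = 1
Bezout coefficients: 83 × -21 + 109 × 16 = 1
So 83 × -21 ≡ 1 (mod 109)
The inverse is -21 mod 109 = 88
Verification: 83 × 88 = 7304 = 67 × 109 + 1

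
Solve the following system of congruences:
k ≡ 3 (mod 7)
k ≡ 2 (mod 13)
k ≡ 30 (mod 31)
2355

Using the Chinese Remainder Theorem:
M = product of moduli = 2821
For equation 1: M_1 = 403, 403 ≡ 4 (mod 7), inverse of 403 mod 7 is 2 (check: 4 × 2 = 8 ≡ 1 (mod 7))
For equation 2: M_2 = 217, 217 ≡ 9 (mod 13), inverse of 217 mod 13 is 3 (check: 9 × 3 = 27 ≡ 1 (mod 13))
For equation 3: M_3 = 91, 91 ≡ 29 (mod 31), inverse of 91 mod 31 is 15 (check: 29 × 15 = 435 ≡ 1 (mod 31))
Combine: k ≡ Σ r_i×M_i×(M_i⁻¹ mod m_i) = 3×403×2 + 2×217×3 + 30×91×15 = 2418 + 1302 + 40950 = 44670
44670 mod 2821 = 2355
k ≡ 2355 (mod 2821)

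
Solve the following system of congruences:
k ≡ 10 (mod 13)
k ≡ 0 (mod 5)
10

Using the Chinese Remainder Theorem:
M = product of moduli = 65
For equation 1: M_1 = 5, 5 ≡ 5 (mod 13), inverse of 5 mod 13 is 8 (check: 5 × 8 = 40 ≡ 1 (mod 13))
For equation 2: M_2 = 13, 13 ≡ 3 (mod 5), inverse of 13 mod 5 is 2 (check: 3 × 2 = 6 ≡ 1 (mod 5))
Combine: k ≡ Σ r_i×M_i×(M_i⁻¹ mod m_i) = 10×5×8 + 0×13×2 = 400 + 0 = 400
400 mod 65 = 10
k ≡ 10 (mod 65)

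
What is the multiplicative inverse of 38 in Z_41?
38^(-1) ≡ 27 (mod 41). Verification: 38 × 27 = 1026 ≡ 1 (mod 41)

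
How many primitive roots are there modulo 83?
Number of primitive roots mod 83 = φ(82) = 40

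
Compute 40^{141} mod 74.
48

Using successive squaring:
Binary expansion of 141: 10001101
Powers of 40 mod 74 (each is the square of the previous):
  40^1 ≡ 40 (mod 74)
  40^2 ≡ 40² = 1600 ≡ 46 (mod 74)
  40^4 ≡ 46² = 2116 ≡ 44 (mod 74)
  40^8 ≡ 44² = 1936 ≡ 12 (mod 74)
  40^16 ≡ 12² = 144 ≡ 70 (mod 74)
  40^32 ≡ 70² = 4900 ≡ 16 (mod 74)
  40^64 ≡ 16² = 256 ≡ 34 (mod 74)
  40^128 ≡ 34² = 1156 ≡ 46 (mod 74)
141 = 128 + 8 + 4 + 1, so 40^141 = 40^128 × 40^8 × 40^4 × 40^1 ≡ 46 × 12 × 44 × 40 (mod 74)
Multiplying step by step:
  46 × 12 = 552 ≡ 34 (mod 74)
  34 × 44 = 1496 ≡ 16 (mod 74)
  16 × 40 = 640 ≡ 48 (mod 74)
Result: 40^141 ≡ 48 (mod 74)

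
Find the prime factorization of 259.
7 × 37

Divide by primes starting from smallest:
259 ÷ 7 = 37
37 ÷ 37 = 1

259 = 7 × 37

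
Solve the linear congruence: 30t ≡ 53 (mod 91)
23

Since gcd(30, 91) = 1 divides 53, a solution exists.
Multiply both sides by the inverse of 30 mod 91:
  30^(-1) mod 91 = 88
  x ≡ 88 × 53 ≡ 4664 ≡ 23 (mod 91)
Verification: 30 × 23 = 690 = 7 × 91 + 53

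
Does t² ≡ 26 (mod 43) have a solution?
By Euler's criterion: 26^{21} ≡ 42 (mod 43). Since this equals -1 (≡ 42), 26 is not a QR.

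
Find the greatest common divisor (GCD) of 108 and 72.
36

Using the Euclidean algorithm:
108 = 1 × 72 + 36
72 = 2 × 36 + 0

GCD(108, 72) = 36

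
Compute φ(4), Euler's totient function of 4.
2

Prime factorization: 4 = 2^2
Using the formula φ(n) = n × Π(1 - 1/p) for each prime factor p:
φ(4) = 4 × (1 - 1/2)
φ(4) = 2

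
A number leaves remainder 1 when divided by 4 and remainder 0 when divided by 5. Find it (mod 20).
M = 4 × 5 = 20. M₁ = 5, y₁ ≡ 1 (mod 4). M₂ = 4, y₂ ≡ 4 (mod 5). z = 1×5×1 + 0×4×4 ≡ 5 (mod 20)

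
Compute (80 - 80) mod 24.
0

(80 - 80) = 0
0 mod 24 = 0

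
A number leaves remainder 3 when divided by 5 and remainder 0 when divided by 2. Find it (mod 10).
M = 5 × 2 = 10. M₁ = 2, y₁ ≡ 3 (mod 5). M₂ = 5, y₂ ≡ 1 (mod 2). r = 3×2×3 + 0×5×1 ≡ 8 (mod 10)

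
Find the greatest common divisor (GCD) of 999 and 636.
3

Using the Euclidean algorithm:
999 = 1 × 636 + 363
636 = 1 × 363 + 273
363 = 1 × 273 + 90
273 = 3 × 90 + 3
90 = 30 × 3 + 0

GCD(999, 636) = 3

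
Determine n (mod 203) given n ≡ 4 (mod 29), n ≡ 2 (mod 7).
149

Using the Chinese Remainder Theorem:
M = product of moduli = 203
For equation 1: M_1 = 7, 7 ≡ 7 (mod 29), inverse of 7 mod 29 is 25 (check: 7 × 25 = 175 ≡ 1 (mod 29))
For equation 2: M_2 = 29, 29 ≡ 1 (mod 7), inverse of 29 mod 7 is 1 (check: 1 × 1 = 1 ≡ 1 (mod 7))
Combine: n ≡ Σ r_i×M_i×(M_i⁻¹ mod m_i) = 4×7×25 + 2×29×1 = 700 + 58 = 758
758 mod 203 = 149
n ≡ 149 (mod 203)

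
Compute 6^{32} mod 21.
15

Using successive squaring:
Binary expansion of 32: 100000
Powers of 6 mod 21 (each is the square of the previous):
  6^1 ≡ 6 (mod 21)
  6^2 ≡ 6² = 36 ≡ 15 (mod 21)
  6^4 ≡ 15² = 225 ≡ 15 (mod 21)
  6^8 ≡ 15² = 225 ≡ 15 (mod 21)
  6^16 ≡ 15² = 225 ≡ 15 (mod 21)
  6^32 ≡ 15² = 225 ≡ 15 (mod 21)
32 is a power of 2, so 6^32 is the last square: ≡ 15 (mod 21)
Result: 6^32 ≡ 15 (mod 21)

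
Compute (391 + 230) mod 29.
12

(391 + 230) = 621
621 mod 29 = 12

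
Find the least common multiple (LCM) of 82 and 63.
5166

First find GCD(82, 63) using the Euclidean algorithm:
82 = 1 × 63 + 19
63 = 3 × 19 + 6
19 = 3 × 6 + 1
6 = 6 × 1 + 0
GCD(82, 63) = 1

LCM formula: LCM(a, b) = (a × b) / GCD(a, b)
LCM(82, 63) = (82 × 63) / 1
LCM(82, 63) = 5166 / 1
LCM(82, 63) = 5166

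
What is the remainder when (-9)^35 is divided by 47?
Using repeated squaring. (-9) ≡ 38 (mod 47). 35 = 32 + 2 + 1 (binary 100011). Repeated squaring mod 47: 38^1 ≡ 38; 38^2 ≡ 38² = 1444 ≡ 34; 38^4 ≡ 34² = 1156 ≡ 28; 38^8 ≡ 28² = 784 ≡ 32; 38^16 ≡ 32² = 1024 ≡ 37; 38^32 ≡ 37² = 1369 ≡ 6. Multiply: (-9)^35 ≡ 38^32 × 38^2 × 38^1 ≡ 6 × 34 × 38 (mod 47): 6 × 34 = 204 ≡ 16; 16 × 38 = 608 ≡ 44. So (-9)^35 ≡ 44 (mod 47).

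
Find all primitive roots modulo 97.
Primitive roots mod 97: {5, 7, 10, 13, 14, 15, 17, 21, 23, 26, 29, 37, 38, 39, 40, 41, 56, 57, 58, 59, 60, 68, 71, 74, 76, 80, 82, 83, 84, 87, 90, 92}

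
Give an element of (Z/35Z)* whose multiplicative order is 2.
6 has order 2 mod 35 since 6^{2} ≡ 1 (mod 35) and no smaller power works.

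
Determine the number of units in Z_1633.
1540

Prime factorization: 1633 = 23 × 71
Using the formula φ(n) = n × Π(1 - 1/p) for each prime factor p:
φ(1633) = 1633 × (1 - 1/23) × (1 - 1/71)
φ(1633) = 1540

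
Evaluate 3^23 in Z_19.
Using Fermat: 3^{18} ≡ 1 (mod 19). 23 ≡ 5 (mod 18). So 3^{23} ≡ 3^{5} ≡ 15 (mod 19)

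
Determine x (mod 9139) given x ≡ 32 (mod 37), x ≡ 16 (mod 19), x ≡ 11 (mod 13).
8357

Using the Chinese Remainder Theorem:
M = product of moduli = 9139
For equation 1: M_1 = 247, 247 ≡ 25 (mod 37), inverse of 247 mod 37 is 3 (check: 25 × 3 = 75 ≡ 1 (mod 37))
For equation 2: M_2 = 481, 481 ≡ 6 (mod 19), inverse of 481 mod 19 is 16 (check: 6 × 16 = 96 ≡ 1 (mod 19))
For equation 3: M_3 = 703, 703 ≡ 1 (mod 13), inverse of 703 mod 13 is 1 (check: 1 × 1 = 1 ≡ 1 (mod 13))
Combine: x ≡ Σ r_i×M_i×(M_i⁻¹ mod m_i) = 32×247×3 + 16×481×16 + 11×703×1 = 23712 + 123136 + 7733 = 154581
154581 mod 9139 = 8357
x ≡ 8357 (mod 9139)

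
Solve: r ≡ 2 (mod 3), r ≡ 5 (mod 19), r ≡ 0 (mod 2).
M = 3 × 19 × 2 = 114. M₁ = 38, y₁ ≡ 2 (mod 3). M₂ = 6, y₂ ≡ 16 (mod 19). M₃ = 57, y₃ ≡ 1 (mod 2). r = 2×38×2 + 5×6×16 + 0×57×1 ≡ 62 (mod 114)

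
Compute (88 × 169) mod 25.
22

(88 × 169) = 14872
14872 mod 25 = 22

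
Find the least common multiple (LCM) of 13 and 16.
208

First find GCD(13, 16) using the Euclidean algorithm:
13 = 0 × 16 + 13
16 = 1 × 13 + 3
13 = 4 × 3 + 1
3 = 3 × 1 + 0
GCD(13, 16) = 1

LCM formula: LCM(a, b) = (a × b) / GCD(a, b)
LCM(13, 16) = (13 × 16) / 1
LCM(13, 16) = 208 / 1
LCM(13, 16) = 208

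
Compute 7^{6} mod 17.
9

Using successive squaring:
Binary expansion of 6: 110
Powers of 7 mod 17 (each is the square of the previous):
  7^1 ≡ 7 (mod 17)
  7^2 ≡ 7² = 49 ≡ 15 (mod 17)
  7^4 ≡ 15² = 225 ≡ 4 (mod 17)
6 = 4 + 2, so 7^6 = 7^4 × 7^2 ≡ 4 × 15 (mod 17)
Multiplying step by step:
  4 × 15 = 60 ≡ 9 (mod 17)
Result: 7^6 ≡ 9 (mod 17)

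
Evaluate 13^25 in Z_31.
Using repeated squaring. 25 = 16 + 8 + 1 (binary 11001). Repeated squaring mod 31: 13^1 ≡ 13; 13^2 ≡ 13² = 169 ≡ 14; 13^4 ≡ 14² = 196 ≡ 10; 13^8 ≡ 10² = 100 ≡ 7; 13^16 ≡ 7² = 49 ≡ 18. Multiply: 13^25 = 13^16 × 13^8 × 13^1 ≡ 18 × 7 × 13 (mod 31): 18 × 7 = 126 ≡ 2; 2 × 13 = 26 ≡ 26. So 13^25 ≡ 26 (mod 31).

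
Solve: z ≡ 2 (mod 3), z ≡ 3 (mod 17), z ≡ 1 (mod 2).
M = 3 × 17 × 2 = 102. M₁ = 34, y₁ ≡ 1 (mod 3). M₂ = 6, y₂ ≡ 3 (mod 17). M₃ = 51, y₃ ≡ 1 (mod 2). z = 2×34×1 + 3×6×3 + 1×51×1 ≡ 71 (mod 102)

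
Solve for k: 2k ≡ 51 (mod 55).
53

Since gcd(2, 55) = 1 divides 51, a solution exists.
Multiply both sides by the inverse of 2 mod 55:
  2^(-1) mod 55 = 28
  x ≡ 28 × 51 ≡ 1428 ≡ 53 (mod 55)
Verification: 2 × 53 = 106 = 1 × 55 + 51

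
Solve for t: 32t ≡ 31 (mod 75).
8

Since gcd(32, 75) = 1 divides 31, a solution exists.
Multiply both sides by the inverse of 32 mod 75:
  32^(-1) mod 75 = 68
  x ≡ 68 × 31 ≡ 2108 ≡ 8 (mod 75)
Verification: 32 × 8 = 256 = 3 × 75 + 31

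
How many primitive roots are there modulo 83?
Number of primitive roots mod 83 = φ(82) = 40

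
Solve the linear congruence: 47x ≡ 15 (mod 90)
75

Since gcd(47, 90) = 1 divides 15, a solution exists.
Multiply both sides by the inverse of 47 mod 90:
  47^(-1) mod 90 = 23
  x ≡ 23 × 15 ≡ 345 ≡ 75 (mod 90)
Verification: 47 × 75 = 3525 = 39 × 90 + 15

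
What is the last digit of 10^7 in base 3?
10 ≡ 1 (mod 3). 7 = 4 + 2 + 1 (binary 111). Repeated squaring mod 3: 1^1 ≡ 1; 1^2 ≡ 1² = 1 ≡ 1; 1^4 ≡ 1² = 1 ≡ 1. Multiply: 10^7 ≡ 1^4 × 1^2 × 1^1 ≡ 1 × 1 × 1 (mod 3): 1 × 1 = 1 ≡ 1; 1 × 1 = 1 ≡ 1. So 10^7 ≡ 1 (mod 3).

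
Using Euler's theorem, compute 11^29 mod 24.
By Euler: 11^{8} ≡ 1 (mod 24) since gcd(11, 24) = 1. 29 = 3×8 + 5. So 11^{29} ≡ 11^{5} ≡ 11 (mod 24)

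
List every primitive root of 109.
Primitive roots mod 109: {6, 10, 11, 13, 14, 18, 24, 30, 37, 39, 40, 42, 44, 47, 50, 51, 52, 53, 56, 57, 58, 59, 62, 65, 67, 69, 70, 72, 79, 85, 91, 95, 96, 98, 99, 103}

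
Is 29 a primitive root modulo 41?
Yes

To verify, check if 29^(40/q) ≢ 1 (mod 41) for each prime divisor q of 40
Divisors of 40 = 40: [1, 2, 4, 5, 8, 10, 20, 40]
  29^(40/2) = 29^20 ≡ 40 (mod 41)
  29^(40/5) = 29^8 ≡ 18 (mod 41)
Conclusion: 29 is a primitive root modulo 41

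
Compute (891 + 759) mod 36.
30

(891 + 759) = 1650
1650 mod 36 = 30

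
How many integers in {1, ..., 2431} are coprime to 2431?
1920

Prime factorization: 2431 = 11 × 13 × 17
Using the formula φ(n) = n × Π(1 - 1/p) for each prime factor p:
φ(2431) = 2431 × (1 - 1/11) × (1 - 1/13) × (1 - 1/17)
φ(2431) = 1920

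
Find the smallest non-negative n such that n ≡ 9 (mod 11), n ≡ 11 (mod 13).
141

Using the Chinese Remainder Theorem:
M = product of moduli = 143
For equation 1: M_1 = 13, 13 ≡ 2 (mod 11), inverse of 13 mod 11 is 6 (check: 2 × 6 = 12 ≡ 1 (mod 11))
For equation 2: M_2 = 11, 11 ≡ 11 (mod 13), inverse of 11 mod 13 is 6 (check: 11 × 6 = 66 ≡ 1 (mod 13))
Combine: n ≡ Σ r_i×M_i×(M_i⁻¹ mod m_i) = 9×13×6 + 11×11×6 = 702 + 726 = 1428
1428 mod 143 = 141
n ≡ 141 (mod 143)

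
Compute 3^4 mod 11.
4 = 4 (binary 100). Repeated squaring mod 11: 3^1 ≡ 3; 3^2 ≡ 3² = 9 ≡ 9; 3^4 ≡ 9² = 81 ≡ 4. So 3^4 ≡ 4 (mod 11).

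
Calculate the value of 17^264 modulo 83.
Using Fermat: 17^{82} ≡ 1 (mod 83). 264 ≡ 18 (mod 82). So 17^{264} ≡ 17^{18} ≡ 11 (mod 83)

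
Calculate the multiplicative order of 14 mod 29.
Powers of 14 mod 29: 14^1≡14, 14^2≡22, 14^3≡18, 14^4≡20, 14^5≡19, 14^6≡5, 14^7≡12, 14^8≡23, 14^9≡3, 14^10≡13, 14^11≡8, 14^12≡25, 14^13≡2, 14^14≡28, 14^15≡15, 14^16≡7, 14^17≡11, 14^18≡9, 14^19≡10, 14^20≡24, 14^21≡17, 14^22≡6, 14^23≡26, 14^24≡16, 14^25≡21, 14^26≡4, 14^27≡27, 14^28≡1. Order = 28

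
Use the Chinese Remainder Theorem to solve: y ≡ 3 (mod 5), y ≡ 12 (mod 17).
63

Using the Chinese Remainder Theorem:
M = product of moduli = 85
For equation 1: M_1 = 17, 17 ≡ 2 (mod 5), inverse of 17 mod 5 is 3 (check: 2 × 3 = 6 ≡ 1 (mod 5))
For equation 2: M_2 = 5, 5 ≡ 5 (mod 17), inverse of 5 mod 17 is 7 (check: 5 × 7 = 35 ≡ 1 (mod 17))
Combine: y ≡ Σ r_i×M_i×(M_i⁻¹ mod m_i) = 3×17×3 + 12×5×7 = 153 + 420 = 573
573 mod 85 = 63
y ≡ 63 (mod 85)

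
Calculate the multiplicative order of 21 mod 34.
Powers of 21 mod 34: 21^1≡21, 21^2≡33, 21^3≡13, 21^4≡1. Order = 4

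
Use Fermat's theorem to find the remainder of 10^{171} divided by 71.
58

By Fermat's Little Theorem, a^(p-1) ≡ 1 (mod p) for prime p and gcd(a, p) = 1
Here p = 71, so 10^70 ≡ 1 (mod 71)
We can reduce the exponent: 171 mod 70 = 31
So 10^171 ≡ 10^31 (mod 71)
Computing: 10^31 mod 71 = 58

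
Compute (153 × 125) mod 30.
15

(153 × 125) = 19125
19125 mod 30 = 15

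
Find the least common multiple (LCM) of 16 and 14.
112

First find GCD(16, 14) using the Euclidean algorithm:
16 = 1 × 14 + 2
14 = 7 × 2 + 0
GCD(16, 14) = 2

LCM formula: LCM(a, b) = (a × b) / GCD(a, b)
LCM(16, 14) = (16 × 14) / 2
LCM(16, 14) = 224 / 2
LCM(16, 14) = 112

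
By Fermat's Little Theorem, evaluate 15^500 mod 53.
By Fermat: 15^{52} ≡ 1 (mod 53). 500 ≡ 32 (mod 52). So 15^{500} ≡ 15^{32} ≡ 24 (mod 53)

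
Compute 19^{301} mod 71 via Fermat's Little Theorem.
25

By Fermat's Little Theorem, a^(p-1) ≡ 1 (mod p) for prime p and gcd(a, p) = 1
Here p = 71, so 19^70 ≡ 1 (mod 71)
We can reduce the exponent: 301 mod 70 = 21
So 19^301 ≡ 19^21 (mod 71)
Computing: 19^21 mod 71 = 25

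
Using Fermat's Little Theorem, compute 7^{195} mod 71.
34

By Fermat's Little Theorem, a^(p-1) ≡ 1 (mod p) for prime p and gcd(a, p) = 1
Here p = 71, so 7^70 ≡ 1 (mod 71)
We can reduce the exponent: 195 mod 70 = 55
So 7^195 ≡ 7^55 (mod 71)
Computing: 7^55 mod 71 = 34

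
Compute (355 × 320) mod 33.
14

(355 × 320) = 113600
113600 mod 33 = 14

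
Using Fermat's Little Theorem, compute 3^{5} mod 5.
3

By Fermat's Little Theorem, a^(p-1) ≡ 1 (mod p) for prime p and gcd(a, p) = 1
Here p = 5, so 3^4 ≡ 1 (mod 5)
We can reduce the exponent: 5 mod 4 = 1
So 3^5 ≡ 3^1 (mod 5)
Computing: 3^1 mod 5 = 3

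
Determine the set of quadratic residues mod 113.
QRs mod 113: {1, 2, 4, 7, 8, 9, 11, 13, 14, 15, 16, 18, 22, 25, 26, 28, 30, 31, 32, 36, 41, 44, 49, 50, 51, 52, 53, 56, 57, 60, 61, 62, 63, 64, 69, 72, 77, 81, 82, 83, 85, 87, 88, 91, 95, 97, 98, 99, 100, 102, 104, 105, 106, 109, 111, 112}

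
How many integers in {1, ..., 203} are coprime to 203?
168

Prime factorization: 203 = 7 × 29
Using the formula φ(n) = n × Π(1 - 1/p) for each prime factor p:
φ(203) = 203 × (1 - 1/7) × (1 - 1/29)
φ(203) = 168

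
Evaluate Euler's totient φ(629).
576

Prime factorization: 629 = 17 × 37
Using the formula φ(n) = n × Π(1 - 1/p) for each prime factor p:
φ(629) = 629 × (1 - 1/17) × (1 - 1/37)
φ(629) = 576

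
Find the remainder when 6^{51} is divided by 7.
By Fermat: 6^{6} ≡ 1 (mod 7). 51 = 8×6 + 3. So 6^{51} ≡ 6^{3} ≡ 6 (mod 7)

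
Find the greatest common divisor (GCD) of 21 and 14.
7

Using the Euclidean algorithm:
21 = 1 × 14 + 7
14 = 2 × 7 + 0

GCD(21, 14) = 7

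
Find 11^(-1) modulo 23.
21

Using Extended Euclidean Algorithm:
gcd(11, 23) = 1
Bezout coefficients: 11 × -2 + 23 × 1 = 1
So 11 × -2 ≡ 1 (mod 23)
The inverse is -2 mod 23 = 21
Verification: 11 × 21 = 231 = 10 × 23 + 1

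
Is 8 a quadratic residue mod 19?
By Euler's criterion: 8^{9} ≡ 18 (mod 19). Since this equals -1 (≡ 18), 8 is not a QR.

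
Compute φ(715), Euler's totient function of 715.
480

Prime factorization: 715 = 5 × 11 × 13
Using the formula φ(n) = n × Π(1 - 1/p) for each prime factor p:
φ(715) = 715 × (1 - 1/5) × (1 - 1/11) × (1 - 1/13)
φ(715) = 480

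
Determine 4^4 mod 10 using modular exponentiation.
4 = 4 (binary 100). Repeated squaring mod 10: 4^1 ≡ 4; 4^2 ≡ 4² = 16 ≡ 6; 4^4 ≡ 6² = 36 ≡ 6. So 4^4 ≡ 6 (mod 10).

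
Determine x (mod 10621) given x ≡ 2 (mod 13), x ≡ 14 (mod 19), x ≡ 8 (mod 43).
223

Using the Chinese Remainder Theorem:
M = product of moduli = 10621
For equation 1: M_1 = 817, 817 ≡ 11 (mod 13), inverse of 817 mod 13 is 6 (check: 11 × 6 = 66 ≡ 1 (mod 13))
For equation 2: M_2 = 559, 559 ≡ 8 (mod 19), inverse of 559 mod 19 is 12 (check: 8 × 12 = 96 ≡ 1 (mod 19))
For equation 3: M_3 = 247, 247 ≡ 32 (mod 43), inverse of 247 mod 43 is 39 (check: 32 × 39 = 1248 ≡ 1 (mod 43))
Combine: x ≡ Σ r_i×M_i×(M_i⁻¹ mod m_i) = 2×817×6 + 14×559×12 + 8×247×39 = 9804 + 93912 + 77064 = 180780
180780 mod 10621 = 223
x ≡ 223 (mod 10621)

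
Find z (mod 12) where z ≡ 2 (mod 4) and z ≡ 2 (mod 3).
M = 4 × 3 = 12. M₁ = 3, y₁ ≡ 3 (mod 4). M₂ = 4, y₂ ≡ 1 (mod 3). z = 2×3×3 + 2×4×1 ≡ 2 (mod 12)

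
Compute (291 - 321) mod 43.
13

(291 - 321) = -30
-30 mod 43 = 13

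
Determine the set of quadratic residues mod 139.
QRs mod 139: {1, 4, 5, 6, 7, 9, 11, 13, 16, 20, 24, 25, 28, 29, 30, 31, 34, 35, 36, 37, 38, 41, 42, 44, 45, 46, 47, 49, 51, 52, 54, 55, 57, 63, 64, 65, 66, 67, 69, 71, 77, 78, 79, 80, 81, 83, 86, 89, 91, 96, 99, 100, 106, 107, 112, 113, 116, 117, 118, 120, 121, 122, 124, 125, 127, 129, 131, 136, 137}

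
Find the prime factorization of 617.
617

Divide by primes starting from smallest:
617 ÷ 617 = 1

617 = 617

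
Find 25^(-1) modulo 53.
17

Using Extended Euclidean Algorithm:
gcd(25, 53) = 1
Bezout coefficients: 25 × 17 + 53 × -8 = 1
So 25 × 17 ≡ 1 (mod 53)
The inverse is 17 mod 53 = 17
Verification: 25 × 17 = 425 = 8 × 53 + 1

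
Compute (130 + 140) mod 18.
0

(130 + 140) = 270
270 mod 18 = 0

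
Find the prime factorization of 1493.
1493

Divide by primes starting from smallest:
1493 ÷ 1493 = 1

1493 = 1493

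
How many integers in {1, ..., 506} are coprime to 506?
220

Prime factorization: 506 = 2 × 11 × 23
Using the formula φ(n) = n × Π(1 - 1/p) for each prime factor p:
φ(506) = 506 × (1 - 1/2) × (1 - 1/11) × (1 - 1/23)
φ(506) = 220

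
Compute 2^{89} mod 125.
112

Using successive squaring:
Binary expansion of 89: 1011001
Powers of 2 mod 125 (each is the square of the previous):
  2^1 ≡ 2 (mod 125)
  2^2 ≡ 2² = 4 ≡ 4 (mod 125)
  2^4 ≡ 4² = 16 ≡ 16 (mod 125)
  2^8 ≡ 16² = 256 ≡ 6 (mod 125)
  2^16 ≡ 6² = 36 ≡ 36 (mod 125)
  2^32 ≡ 36² = 1296 ≡ 46 (mod 125)
  2^64 ≡ 46² = 2116 ≡ 116 (mod 125)
89 = 64 + 16 + 8 + 1, so 2^89 = 2^64 × 2^16 × 2^8 × 2^1 ≡ 116 × 36 × 6 × 2 (mod 125)
Multiplying step by step:
  116 × 36 = 4176 ≡ 51 (mod 125)
  51 × 6 = 306 ≡ 56 (mod 125)
  56 × 2 = 112 ≡ 112 (mod 125)
Result: 2^89 ≡ 112 (mod 125)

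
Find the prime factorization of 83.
83

Divide by primes starting from smallest:
83 ÷ 83 = 1

83 = 83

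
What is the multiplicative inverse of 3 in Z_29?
3^(-1) ≡ 10 (mod 29). Verification: 3 × 10 = 30 ≡ 1 (mod 29)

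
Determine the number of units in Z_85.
64

Prime factorization: 85 = 5 × 17
Using the formula φ(n) = n × Π(1 - 1/p) for each prime factor p:
φ(85) = 85 × (1 - 1/5) × (1 - 1/17)
φ(85) = 64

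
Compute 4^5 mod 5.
5 = 4 + 1 (binary 101). Repeated squaring mod 5: 4^1 ≡ 4; 4^2 ≡ 4² = 16 ≡ 1; 4^4 ≡ 1² = 1 ≡ 1. Multiply: 4^5 = 4^4 × 4^1 ≡ 1 × 4 (mod 5): 1 × 4 = 4 ≡ 4. So 4^5 ≡ 4 (mod 5).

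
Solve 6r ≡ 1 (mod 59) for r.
6^(-1) ≡ 10 (mod 59). Verification: 6 × 10 = 60 ≡ 1 (mod 59)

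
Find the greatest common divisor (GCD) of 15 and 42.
3

Using the Euclidean algorithm:
15 = 0 × 42 + 15
42 = 2 × 15 + 12
15 = 1 × 12 + 3
12 = 4 × 3 + 0

GCD(15, 42) = 3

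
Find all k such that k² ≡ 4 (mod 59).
The square roots of 4 mod 59 are 57 and 2. Verify: 57² = 3249 ≡ 4 (mod 59)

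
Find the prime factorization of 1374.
2 × 3 × 229

Divide by primes starting from smallest:
1374 ÷ 2 = 687
687 ÷ 3 = 229
229 ÷ 229 = 1

1374 = 2 × 3 × 229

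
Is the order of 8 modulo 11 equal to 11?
No, the actual order is 10, not 11.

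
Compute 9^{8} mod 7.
4

Using successive squaring:
Binary expansion of 8: 1000
Powers of 9 mod 7 (each is the square of the previous):
  9^1 ≡ 2 (mod 7)
  9^2 ≡ 2² = 4 ≡ 4 (mod 7)
  9^4 ≡ 4² = 16 ≡ 2 (mod 7)
  9^8 ≡ 2² = 4 ≡ 4 (mod 7)
8 is a power of 2, so 9^8 is the last square: ≡ 4 (mod 7)
Result: 9^8 ≡ 4 (mod 7)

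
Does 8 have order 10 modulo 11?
p - 1 = 10 has prime divisors 2, 5. Check 8^(10/q) mod 11 for each: 8^(10/2) = 8^5 ≡ 10, 8^(10/5) = 8^2 ≡ 9 (mod 11). None of these is 1, so 8 has order 10 = φ(11), so it is a primitive root mod 11.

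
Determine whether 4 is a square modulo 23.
By Euler's criterion: 4^{11} ≡ 1 (mod 23). Since this equals 1, 4 is a QR.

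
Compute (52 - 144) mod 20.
8

(52 - 144) = -92
-92 mod 20 = 8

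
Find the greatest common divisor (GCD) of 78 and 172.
2

Using the Euclidean algorithm:
78 = 0 × 172 + 78
172 = 2 × 78 + 16
78 = 4 × 16 + 14
16 = 1 × 14 + 2
14 = 7 × 2 + 0

GCD(78, 172) = 2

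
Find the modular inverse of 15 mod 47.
15^(-1) ≡ 22 (mod 47). Verification: 15 × 22 = 330 ≡ 1 (mod 47)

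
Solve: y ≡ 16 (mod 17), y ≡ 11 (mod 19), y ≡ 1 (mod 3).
M = 17 × 19 × 3 = 969. M₁ = 57, y₁ ≡ 3 (mod 17). M₂ = 51, y₂ ≡ 3 (mod 19). M₃ = 323, y₃ ≡ 2 (mod 3). y = 16×57×3 + 11×51×3 + 1×323×2 ≡ 220 (mod 969)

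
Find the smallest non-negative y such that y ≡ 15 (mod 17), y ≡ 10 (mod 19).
219

Using the Chinese Remainder Theorem:
M = product of moduli = 323
For equation 1: M_1 = 19, 19 ≡ 2 (mod 17), inverse of 19 mod 17 is 9 (check: 2 × 9 = 18 ≡ 1 (mod 17))
For equation 2: M_2 = 17, 17 ≡ 17 (mod 19), inverse of 17 mod 19 is 9 (check: 17 × 9 = 153 ≡ 1 (mod 19))
Combine: y ≡ Σ r_i×M_i×(M_i⁻¹ mod m_i) = 15×19×9 + 10×17×9 = 2565 + 1530 = 4095
4095 mod 323 = 219
y ≡ 219 (mod 323)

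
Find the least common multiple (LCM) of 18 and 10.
90

First find GCD(18, 10) using the Euclidean algorithm:
18 = 1 × 10 + 8
10 = 1 × 8 + 2
8 = 4 × 2 + 0
GCD(18, 10) = 2

LCM formula: LCM(a, b) = (a × b) / GCD(a, b)
LCM(18, 10) = (18 × 10) / 2
LCM(18, 10) = 180 / 2
LCM(18, 10) = 90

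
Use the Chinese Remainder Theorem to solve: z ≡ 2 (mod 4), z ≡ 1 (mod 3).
M = 4 × 3 = 12. M₁ = 3, y₁ ≡ 3 (mod 4). M₂ = 4, y₂ ≡ 1 (mod 3). z = 2×3×3 + 1×4×1 ≡ 10 (mod 12)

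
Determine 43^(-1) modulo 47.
43^(-1) ≡ 35 (mod 47). Verification: 43 × 35 = 1505 ≡ 1 (mod 47)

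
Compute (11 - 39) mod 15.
2

(11 - 39) = -28
-28 mod 15 = 2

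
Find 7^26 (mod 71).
Using repeated squaring. 26 = 16 + 8 + 2 (binary 11010). Repeated squaring mod 71: 7^1 ≡ 7; 7^2 ≡ 7² = 49 ≡ 49; 7^4 ≡ 49² = 2401 ≡ 58; 7^8 ≡ 58² = 3364 ≡ 27; 7^16 ≡ 27² = 729 ≡ 19. Multiply: 7^26 = 7^16 × 7^8 × 7^2 ≡ 19 × 27 × 49 (mod 71): 19 × 27 = 513 ≡ 16; 16 × 49 = 784 ≡ 3. So 7^26 ≡ 3 (mod 71).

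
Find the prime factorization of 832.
2^6 × 13

Divide by primes starting from smallest:
832 ÷ 2 = 416
416 ÷ 2 = 208
208 ÷ 2 = 104
104 ÷ 2 = 52
52 ÷ 2 = 26
26 ÷ 2 = 13
13 ÷ 13 = 1

832 = 2^6 × 13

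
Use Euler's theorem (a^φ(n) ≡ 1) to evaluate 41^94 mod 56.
By Euler: 41^{24} ≡ 1 (mod 56) since gcd(41, 56) = 1. 94 = 3×24 + 22. So 41^{94} ≡ 41^{22} ≡ 1 (mod 56)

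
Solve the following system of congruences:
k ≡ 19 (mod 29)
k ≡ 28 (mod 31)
338

Using the Chinese Remainder Theorem:
M = product of moduli = 899
For equation 1: M_1 = 31, 31 ≡ 2 (mod 29), inverse of 31 mod 29 is 15 (check: 2 × 15 = 30 ≡ 1 (mod 29))
For equation 2: M_2 = 29, 29 ≡ 29 (mod 31), inverse of 29 mod 31 is 15 (check: 29 × 15 = 435 ≡ 1 (mod 31))
Combine: k ≡ Σ r_i×M_i×(M_i⁻¹ mod m_i) = 19×31×15 + 28×29×15 = 8835 + 12180 = 21015
21015 mod 899 = 338
k ≡ 338 (mod 899)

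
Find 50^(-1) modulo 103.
68

Using Extended Euclidean Algorithm:
gcd(50, 103) = 1
Bezout coefficients: 50 × -35 + 103 × 17 = 1
So 50 × -35 ≡ 1 (mod 103)
The inverse is -35 mod 103 = 68
Verification: 50 × 68 = 3400 = 33 × 103 + 1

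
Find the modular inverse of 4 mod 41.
4^(-1) ≡ 31 (mod 41). Verification: 4 × 31 = 124 ≡ 1 (mod 41)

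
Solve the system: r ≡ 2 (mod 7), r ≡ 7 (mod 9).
M = 7 × 9 = 63. M₁ = 9, y₁ ≡ 4 (mod 7). M₂ = 7, y₂ ≡ 4 (mod 9). r = 2×9×4 + 7×7×4 ≡ 16 (mod 63)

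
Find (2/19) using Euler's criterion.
(2/19) = 2^{9} mod 19 = -1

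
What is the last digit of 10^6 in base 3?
10 ≡ 1 (mod 3). 6 = 4 + 2 (binary 110). Repeated squaring mod 3: 1^1 ≡ 1; 1^2 ≡ 1² = 1 ≡ 1; 1^4 ≡ 1² = 1 ≡ 1. Multiply: 10^6 ≡ 1^4 × 1^2 ≡ 1 × 1 (mod 3): 1 × 1 = 1 ≡ 1. So 10^6 ≡ 1 (mod 3).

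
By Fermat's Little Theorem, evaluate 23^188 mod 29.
By Fermat: 23^{28} ≡ 1 (mod 29). 188 = 6×28 + 20. So 23^{188} ≡ 23^{20} ≡ 24 (mod 29)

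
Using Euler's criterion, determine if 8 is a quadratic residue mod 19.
By Euler's criterion: 8^{9} ≡ 18 (mod 19). Since this equals -1 (≡ 18), 8 is not a QR.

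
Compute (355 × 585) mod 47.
29

(355 × 585) = 207675
207675 mod 47 = 29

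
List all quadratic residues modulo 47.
QRs mod 47: {1, 2, 3, 4, 6, 7, 8, 9, 12, 14, 16, 17, 18, 21, 24, 25, 27, 28, 32, 34, 36, 37, 42}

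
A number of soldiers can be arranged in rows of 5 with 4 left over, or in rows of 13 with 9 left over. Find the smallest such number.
M = 5 × 13 = 65. M₁ = 13, y₁ ≡ 2 (mod 5). M₂ = 5, y₂ ≡ 8 (mod 13). z = 4×13×2 + 9×5×8 ≡ 9 (mod 65). The smallest positive such number is 9.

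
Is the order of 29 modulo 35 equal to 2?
Yes, ord_35(29) = 2.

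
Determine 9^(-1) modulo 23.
9^(-1) ≡ 18 (mod 23). Verification: 9 × 18 = 162 ≡ 1 (mod 23)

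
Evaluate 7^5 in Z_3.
7 ≡ 1 (mod 3). 5 = 4 + 1 (binary 101). Repeated squaring mod 3: 1^1 ≡ 1; 1^2 ≡ 1² = 1 ≡ 1; 1^4 ≡ 1² = 1 ≡ 1. Multiply: 7^5 ≡ 1^4 × 1^1 ≡ 1 × 1 (mod 3): 1 × 1 = 1 ≡ 1. So 7^5 ≡ 1 (mod 3).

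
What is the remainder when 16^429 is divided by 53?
Using Fermat: 16^{52} ≡ 1 (mod 53). 429 ≡ 13 (mod 52). So 16^{429} ≡ 16^{13} ≡ 1 (mod 53)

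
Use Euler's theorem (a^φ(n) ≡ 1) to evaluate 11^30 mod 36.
By Euler: 11^{12} ≡ 1 (mod 36) since gcd(11, 36) = 1. 30 = 2×12 + 6. So 11^{30} ≡ 11^{6} ≡ 1 (mod 36)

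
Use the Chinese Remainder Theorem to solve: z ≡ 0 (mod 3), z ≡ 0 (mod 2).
M = 3 × 2 = 6. M₁ = 2, y₁ ≡ 2 (mod 3). M₂ = 3, y₂ ≡ 1 (mod 2). z = 0×2×2 + 0×3×1 ≡ 0 (mod 6)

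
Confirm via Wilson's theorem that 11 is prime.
(10)! mod 11 = 10. Since this equals -1 (mod 11), Wilson confirms 11 is prime.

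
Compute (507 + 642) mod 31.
2

(507 + 642) = 1149
1149 mod 31 = 2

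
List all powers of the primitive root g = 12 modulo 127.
g^1, g^2, ..., g^{126} mod 127: {12, 17, 77, 35, 39, 87, 28, 82, 95, 124, 91, 76, 23, 22, 10, 120, 43, 8, 96, 9, 108, 26, 58, 61, 97, 21, 125, 103, 93, 100, 57, 49, 80, 71, 90, 64, 6, 72, 102, 81, 83, 107, 14, 41, 111, 62, 109, 38, 75, 11, 5, 60, 85, 4, 48, 68, 54, 13, 29, 94, 112, 74, 126, 115, 110, 50, 92, 88, 40, 99, 45, 32, 3, 36, 51, 104, 105, 117, 7, 84, 119, 31, 118, 19, 101, 69, 66, 30, 106, 2, 24, 34, 27, 70, 78, 47, 56, 37, 63, 121, 55, 25, 46, 44, 20, 113, 86, 16, 65, 18, 89, 52, 116, 122, 67, 42, 123, 79, 59, 73, 114, 98, 33, 15, 53, 1}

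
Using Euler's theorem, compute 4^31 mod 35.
By Euler: 4^{24} ≡ 1 (mod 35) since gcd(4, 35) = 1. 31 = 1×24 + 7. So 4^{31} ≡ 4^{7} ≡ 4 (mod 35)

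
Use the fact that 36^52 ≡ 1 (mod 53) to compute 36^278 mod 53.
By Fermat: 36^{52} ≡ 1 (mod 53). 278 = 5×52 + 18. So 36^{278} ≡ 36^{18} ≡ 13 (mod 53)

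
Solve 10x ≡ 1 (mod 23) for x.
10^(-1) ≡ 7 (mod 23). Verification: 10 × 7 = 70 ≡ 1 (mod 23)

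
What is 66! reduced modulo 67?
By Wilson's theorem, (66)! ≡ -1 ≡ 66 (mod 67)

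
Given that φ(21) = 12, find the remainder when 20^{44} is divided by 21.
By Euler: 20^{12} ≡ 1 (mod 21) since gcd(20, 21) = 1. 44 = 3×12 + 8. So 20^{44} ≡ 20^{8} ≡ 1 (mod 21)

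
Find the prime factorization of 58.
2 × 29

Divide by primes starting from smallest:
58 ÷ 2 = 29
29 ÷ 29 = 1

58 = 2 × 29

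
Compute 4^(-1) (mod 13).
4^(-1) ≡ 10 (mod 13). Verification: 4 × 10 = 40 ≡ 1 (mod 13)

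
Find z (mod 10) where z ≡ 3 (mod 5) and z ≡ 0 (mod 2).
M = 5 × 2 = 10. M₁ = 2, y₁ ≡ 3 (mod 5). M₂ = 5, y₂ ≡ 1 (mod 2). z = 3×2×3 + 0×5×1 ≡ 8 (mod 10)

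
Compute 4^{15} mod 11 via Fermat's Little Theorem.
1

By Fermat's Little Theorem, a^(p-1) ≡ 1 (mod p) for prime p and gcd(a, p) = 1
Here p = 11, so 4^10 ≡ 1 (mod 11)
We can reduce the exponent: 15 mod 10 = 5
So 4^15 ≡ 4^5 (mod 11)
Computing: 4^5 mod 11 = 1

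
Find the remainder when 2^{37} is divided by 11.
By Fermat: 2^{10} ≡ 1 (mod 11). 37 = 3×10 + 7. So 2^{37} ≡ 2^{7} ≡ 7 (mod 11)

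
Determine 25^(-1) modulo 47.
25^(-1) ≡ 32 (mod 47). Verification: 25 × 32 = 800 ≡ 1 (mod 47)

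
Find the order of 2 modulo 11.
Powers of 2 mod 11: 2^1≡2, 2^2≡4, 2^3≡8, 2^4≡5, 2^5≡10, 2^6≡9, 2^7≡7, 2^8≡3, 2^9≡6, 2^10≡1. Order = 10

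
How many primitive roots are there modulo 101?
Number of primitive roots mod 101 = φ(100) = 40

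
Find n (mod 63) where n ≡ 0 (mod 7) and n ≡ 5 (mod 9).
M = 7 × 9 = 63. M₁ = 9, y₁ ≡ 4 (mod 7). M₂ = 7, y₂ ≡ 4 (mod 9). n = 0×9×4 + 5×7×4 ≡ 14 (mod 63)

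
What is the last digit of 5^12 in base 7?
Using Fermat: 5^{6} ≡ 1 (mod 7). 12 ≡ 0 (mod 6). So 5^{12} ≡ 5^{0} ≡ 1 (mod 7)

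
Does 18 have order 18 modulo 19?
p - 1 = 18 has prime divisors 2, 3. Check 18^(18/q) mod 19 for each: 18^(18/2) = 18^9 ≡ 18, 18^(18/3) = 18^6 ≡ 1 (mod 19). Since 18^6 ≡ 1 (mod 19), the order of 18 divides 6 (in fact the order is 2) ≠ 18, so it is not a primitive root.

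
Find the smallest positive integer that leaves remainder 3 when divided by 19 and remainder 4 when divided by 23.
M = 19 × 23 = 437. M₁ = 23, y₁ ≡ 5 (mod 19). M₂ = 19, y₂ ≡ 17 (mod 23). n = 3×23×5 + 4×19×17 ≡ 326 (mod 437). The smallest positive such number is 326.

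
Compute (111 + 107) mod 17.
14

(111 + 107) = 218
218 mod 17 = 14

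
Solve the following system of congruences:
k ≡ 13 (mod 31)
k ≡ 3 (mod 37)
447

Using the Chinese Remainder Theorem:
M = product of moduli = 1147
For equation 1: M_1 = 37, 37 ≡ 6 (mod 31), inverse of 37 mod 31 is 26 (check: 6 × 26 = 156 ≡ 1 (mod 31))
For equation 2: M_2 = 31, 31 ≡ 31 (mod 37), inverse of 31 mod 37 is 6 (check: 31 × 6 = 186 ≡ 1 (mod 37))
Combine: k ≡ Σ r_i×M_i×(M_i⁻¹ mod m_i) = 13×37×26 + 3×31×6 = 12506 + 558 = 13064
13064 mod 1147 = 447
k ≡ 447 (mod 1147)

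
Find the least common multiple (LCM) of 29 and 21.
609

First find GCD(29, 21) using the Euclidean algorithm:
29 = 1 × 21 + 8
21 = 2 × 8 + 5
8 = 1 × 5 + 3
5 = 1 × 3 + 2
3 = 1 × 2 + 1
2 = 2 × 1 + 0
GCD(29, 21) = 1

LCM formula: LCM(a, b) = (a × b) / GCD(a, b)
LCM(29, 21) = (29 × 21) / 1
LCM(29, 21) = 609 / 1
LCM(29, 21) = 609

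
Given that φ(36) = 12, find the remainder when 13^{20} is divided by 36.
By Euler: 13^{12} ≡ 1 (mod 36) since gcd(13, 36) = 1. 20 = 1×12 + 8. So 13^{20} ≡ 13^{8} ≡ 25 (mod 36)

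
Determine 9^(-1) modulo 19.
9^(-1) ≡ 17 (mod 19). Verification: 9 × 17 = 153 ≡ 1 (mod 19)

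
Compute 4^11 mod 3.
Using Fermat: 4^{2} ≡ 1 (mod 3). 11 ≡ 1 (mod 2). So 4^{11} ≡ 4^{1} ≡ 1 (mod 3)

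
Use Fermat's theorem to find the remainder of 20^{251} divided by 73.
62

By Fermat's Little Theorem, a^(p-1) ≡ 1 (mod p) for prime p and gcd(a, p) = 1
Here p = 73, so 20^72 ≡ 1 (mod 73)
We can reduce the exponent: 251 mod 72 = 35
So 20^251 ≡ 20^35 (mod 73)
Computing: 20^35 mod 73 = 62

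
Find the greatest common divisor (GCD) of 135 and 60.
15

Using the Euclidean algorithm:
135 = 2 × 60 + 15
60 = 4 × 15 + 0

GCD(135, 60) = 15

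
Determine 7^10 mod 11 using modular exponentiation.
10 = 8 + 2 (binary 1010). Repeated squaring mod 11: 7^1 ≡ 7; 7^2 ≡ 7² = 49 ≡ 5; 7^4 ≡ 5² = 25 ≡ 3; 7^8 ≡ 3² = 9 ≡ 9. Multiply: 7^10 = 7^8 × 7^2 ≡ 9 × 5 (mod 11): 9 × 5 = 45 ≡ 1. So 7^10 ≡ 1 (mod 11).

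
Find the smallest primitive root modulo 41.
6

A primitive root g modulo p has order p-1 = 40
Prime divisors of 40: [2, 5]
g is a primitive root iff g^(40/q) ≢ 1 (mod 41) for each prime divisor q
Testing small values:
  g = 2: 2^20 ≡ 1, 2^8 ≡ 10 (mod 41) → 2^20 ≡ 1, not primitive root
  g = 3: 3^20 ≡ 40, 3^8 ≡ 1 (mod 41) → 3^8 ≡ 1, not primitive root
  g = 4: 4^20 ≡ 1, 4^8 ≡ 18 (mod 41) → 4^20 ≡ 1, not primitive root
  g = 5: 5^20 ≡ 1, 5^8 ≡ 18 (mod 41) → 5^20 ≡ 1, not primitive root
  g = 6: 6^20 ≡ 40, 6^8 ≡ 10 (mod 41) → none is 1, primitive root!
The smallest primitive root is 6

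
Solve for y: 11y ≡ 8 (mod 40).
8

Since gcd(11, 40) = 1 divides 8, a solution exists.
Multiply both sides by the inverse of 11 mod 40:
  11^(-1) mod 40 = 11
  x ≡ 11 × 8 ≡ 88 ≡ 8 (mod 40)
Verification: 11 × 8 = 88 = 2 × 40 + 8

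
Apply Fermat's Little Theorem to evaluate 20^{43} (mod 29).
20

By Fermat's Little Theorem, a^(p-1) ≡ 1 (mod p) for prime p and gcd(a, p) = 1
Here p = 29, so 20^28 ≡ 1 (mod 29)
We can reduce the exponent: 43 mod 28 = 15
So 20^43 ≡ 20^15 (mod 29)
Computing: 20^15 mod 29 = 20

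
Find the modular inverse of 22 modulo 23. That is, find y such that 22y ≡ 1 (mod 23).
22

Using Extended Euclidean Algorithm:
gcd(22, 23) = 1
Bezout coefficients: 22 × -1 + 23 × 1 = 1
So 22 × -1 ≡ 1 (mod 23)
The inverse is -1 mod 23 = 22
Verification: 22 × 22 = 484 = 21 × 23 + 1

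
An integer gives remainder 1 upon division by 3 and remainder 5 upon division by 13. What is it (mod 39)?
M = 3 × 13 = 39. M₁ = 13, y₁ ≡ 1 (mod 3). M₂ = 3, y₂ ≡ 9 (mod 13). z = 1×13×1 + 5×3×9 ≡ 31 (mod 39). The smallest positive such number is 31.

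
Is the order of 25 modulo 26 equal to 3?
No, the actual order is 2, not 3.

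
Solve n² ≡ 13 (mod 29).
The square roots of 13 mod 29 are 10 and 19. Verify: 10² = 100 ≡ 13 (mod 29)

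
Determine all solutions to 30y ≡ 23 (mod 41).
24

Since gcd(30, 41) = 1 divides 23, a solution exists.
Multiply both sides by the inverse of 30 mod 41:
  30^(-1) mod 41 = 26
  x ≡ 26 × 23 ≡ 598 ≡ 24 (mod 41)
Verification: 30 × 24 = 720 = 17 × 41 + 23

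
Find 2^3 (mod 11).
3 = 2 + 1 (binary 11). Repeated squaring mod 11: 2^1 ≡ 2; 2^2 ≡ 2² = 4 ≡ 4. Multiply: 2^3 = 2^2 × 2^1 ≡ 4 × 2 (mod 11): 4 × 2 = 8 ≡ 8. So 2^3 ≡ 8 (mod 11).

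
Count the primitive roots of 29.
12

The number of primitive roots modulo p is φ(p-1) = φ(28)
φ(28) = 12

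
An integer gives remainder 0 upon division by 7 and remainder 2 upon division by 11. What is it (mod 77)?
M = 7 × 11 = 77. M₁ = 11, y₁ ≡ 2 (mod 7). M₂ = 7, y₂ ≡ 8 (mod 11). z = 0×11×2 + 2×7×8 ≡ 35 (mod 77). The smallest positive such number is 35.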